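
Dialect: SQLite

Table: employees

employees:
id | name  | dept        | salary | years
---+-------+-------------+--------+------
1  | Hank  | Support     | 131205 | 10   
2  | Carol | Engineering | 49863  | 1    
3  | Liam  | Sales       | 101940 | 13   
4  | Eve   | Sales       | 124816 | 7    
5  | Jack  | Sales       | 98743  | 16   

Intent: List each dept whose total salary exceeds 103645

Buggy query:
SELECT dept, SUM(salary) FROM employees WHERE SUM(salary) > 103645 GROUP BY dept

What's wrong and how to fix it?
Bug: SUM(salary) is an aggregate, but WHERE filters rows before aggregation

Fix: Move the aggregate condition to a HAVING clause

Corrected query:
SELECT dept, SUM(salary) FROM employees GROUP BY dept HAVING SUM(salary) > 103645

Result:
dept    | SUM(salary)
--------+------------
Sales   | 325499     
Support | 131205     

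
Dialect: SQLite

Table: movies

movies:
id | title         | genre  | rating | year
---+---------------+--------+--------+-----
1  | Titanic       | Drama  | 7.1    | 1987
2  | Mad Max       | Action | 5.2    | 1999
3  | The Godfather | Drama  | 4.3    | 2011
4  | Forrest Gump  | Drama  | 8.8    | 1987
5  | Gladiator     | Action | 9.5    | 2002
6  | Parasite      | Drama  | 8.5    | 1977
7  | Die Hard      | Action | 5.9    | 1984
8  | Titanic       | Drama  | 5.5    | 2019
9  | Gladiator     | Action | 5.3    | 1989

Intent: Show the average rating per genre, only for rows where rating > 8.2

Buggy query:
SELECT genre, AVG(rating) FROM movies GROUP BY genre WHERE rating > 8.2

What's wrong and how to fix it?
Bug: Row-level WHERE must come before GROUP BY in the clause order

Fix: Place WHERE between FROM and GROUP BY

Corrected query:
SELECT genre, AVG(rating) FROM movies WHERE rating > 8.2 GROUP BY genre

Result:
genre  | AVG(rating)
-------+------------
Action | 9.5        
Drama  | 8.65       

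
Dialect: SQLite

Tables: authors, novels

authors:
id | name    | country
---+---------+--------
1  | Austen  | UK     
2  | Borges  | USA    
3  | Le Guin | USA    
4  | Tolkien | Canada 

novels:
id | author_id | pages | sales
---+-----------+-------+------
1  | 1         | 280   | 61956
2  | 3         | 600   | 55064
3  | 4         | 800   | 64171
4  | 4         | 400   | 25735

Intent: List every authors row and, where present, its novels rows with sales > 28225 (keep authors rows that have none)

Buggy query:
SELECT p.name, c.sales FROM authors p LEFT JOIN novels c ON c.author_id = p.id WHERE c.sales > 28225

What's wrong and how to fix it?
Bug: Filtering c.sales in WHERE discards the NULL rows produced by LEFT JOIN, turning it into an inner join

Fix: Move the right-table condition into the ON clause so unmatched parents are kept

Corrected query:
SELECT p.name, c.sales FROM authors p LEFT JOIN novels c ON c.author_id = p.id AND c.sales > 28225

Result:
name    | sales
--------+------
Austen  | 61956
Borges  | NULL 
Le Guin | 55064
Tolkien | 64171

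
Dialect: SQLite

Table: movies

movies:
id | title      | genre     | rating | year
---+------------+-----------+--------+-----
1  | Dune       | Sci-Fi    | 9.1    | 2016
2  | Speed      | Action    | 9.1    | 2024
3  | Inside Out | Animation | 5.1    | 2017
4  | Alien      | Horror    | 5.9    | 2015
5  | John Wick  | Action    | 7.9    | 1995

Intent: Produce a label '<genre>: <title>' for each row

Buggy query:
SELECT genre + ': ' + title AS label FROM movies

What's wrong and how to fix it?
Bug: SQLite uses || for string concatenation; + coerces text to numbers (yielding 0)

Fix: Use the || operator for string concatenation

Corrected query:
SELECT genre || ': ' || title AS label FROM movies

Result:
label                
---------------------
Sci-Fi: Dune         
Action: Speed        
Animation: Inside Out
Horror: Alien        
Action: John Wick    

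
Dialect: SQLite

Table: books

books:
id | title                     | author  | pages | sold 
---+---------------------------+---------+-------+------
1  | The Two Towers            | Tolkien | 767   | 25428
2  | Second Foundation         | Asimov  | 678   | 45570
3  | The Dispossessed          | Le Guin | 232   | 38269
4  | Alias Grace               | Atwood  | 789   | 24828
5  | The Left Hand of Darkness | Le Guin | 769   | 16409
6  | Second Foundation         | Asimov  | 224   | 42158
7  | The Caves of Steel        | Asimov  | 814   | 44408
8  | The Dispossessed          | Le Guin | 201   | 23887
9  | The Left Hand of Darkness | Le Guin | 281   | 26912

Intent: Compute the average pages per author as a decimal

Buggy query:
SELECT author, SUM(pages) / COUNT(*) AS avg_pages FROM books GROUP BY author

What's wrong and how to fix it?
Bug: Both operands are integers, so '/' performs integer division and truncates

Fix: Multiply by 1.0 (or CAST to REAL) to force floating-point division

Corrected query:
SELECT author, SUM(pages) * 1.0 / COUNT(*) AS avg_pages FROM books GROUP BY author

Result:
author  | avg_pages
--------+----------
Asimov  | 572      
Atwood  | 789      
Le Guin | 370.75   
Tolkien | 767      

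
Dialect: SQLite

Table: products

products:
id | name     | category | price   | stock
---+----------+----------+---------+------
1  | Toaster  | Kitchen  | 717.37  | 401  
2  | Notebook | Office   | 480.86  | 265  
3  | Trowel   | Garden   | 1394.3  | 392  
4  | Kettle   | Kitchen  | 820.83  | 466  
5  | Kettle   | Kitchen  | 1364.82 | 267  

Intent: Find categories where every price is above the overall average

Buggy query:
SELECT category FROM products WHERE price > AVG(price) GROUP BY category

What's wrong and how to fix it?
Bug: WHERE evaluates per row before aggregation, so AVG() is unavailable

Fix: Compute the overall average in a scalar subquery and compare each group's MIN against it in HAVING

Corrected query:
SELECT category FROM products GROUP BY category HAVING MIN(price) > (SELECT AVG(price) FROM products)

Result:
category
--------
Garden  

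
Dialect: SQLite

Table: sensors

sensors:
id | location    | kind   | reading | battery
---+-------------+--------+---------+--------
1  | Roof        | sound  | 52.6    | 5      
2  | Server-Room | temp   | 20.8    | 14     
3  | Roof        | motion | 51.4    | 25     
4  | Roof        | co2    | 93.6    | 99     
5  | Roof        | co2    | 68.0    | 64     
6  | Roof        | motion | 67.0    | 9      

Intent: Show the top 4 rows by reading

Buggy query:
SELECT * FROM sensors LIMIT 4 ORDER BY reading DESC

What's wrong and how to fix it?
Bug: ORDER BY cannot follow LIMIT; LIMIT is the final clause

Fix: Sort with ORDER BY, then apply LIMIT

Corrected query:
SELECT * FROM sensors ORDER BY reading DESC LIMIT 4

Result:
id | location | kind   | reading | battery
---+----------+--------+---------+--------
4  | Roof     | co2    | 93.6    | 99     
5  | Roof     | co2    | 68      | 64     
6  | Roof     | motion | 67      | 9      
1  | Roof     | sound  | 52.6    | 5      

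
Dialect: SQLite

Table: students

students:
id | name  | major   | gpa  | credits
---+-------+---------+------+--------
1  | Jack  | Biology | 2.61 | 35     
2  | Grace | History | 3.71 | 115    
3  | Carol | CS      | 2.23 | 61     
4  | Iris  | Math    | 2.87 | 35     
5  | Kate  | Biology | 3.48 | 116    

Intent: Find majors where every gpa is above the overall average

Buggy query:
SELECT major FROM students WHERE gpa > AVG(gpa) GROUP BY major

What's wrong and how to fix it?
Bug: WHERE evaluates per row before aggregation, so AVG() is unavailable

Fix: Use a subquery for AVG and a HAVING MIN(...) filter so the condition holds for every row in the group

Corrected query:
SELECT major FROM students GROUP BY major HAVING MIN(gpa) > (SELECT AVG(gpa) FROM students)

Result:
major  
-------
History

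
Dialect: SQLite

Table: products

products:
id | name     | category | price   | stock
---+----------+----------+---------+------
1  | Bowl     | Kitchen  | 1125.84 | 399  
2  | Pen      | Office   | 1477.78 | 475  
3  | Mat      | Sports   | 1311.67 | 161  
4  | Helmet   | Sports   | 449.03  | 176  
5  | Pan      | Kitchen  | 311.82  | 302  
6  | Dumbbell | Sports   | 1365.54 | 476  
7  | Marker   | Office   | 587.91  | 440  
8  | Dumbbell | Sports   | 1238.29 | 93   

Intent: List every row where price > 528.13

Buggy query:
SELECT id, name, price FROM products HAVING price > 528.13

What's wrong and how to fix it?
Bug: This is a non-aggregate query (no GROUP BY, no aggregates), so in SQLite the HAVING clause is invalid here; a row-level condition belongs in WHERE

Fix: Replace HAVING with WHERE since the condition applies to individual rows

Corrected query:
SELECT id, name, price FROM products WHERE price > 528.13

Result:
id | name     | price  
---+----------+--------
1  | Bowl     | 1125.84
2  | Pen      | 1477.78
3  | Mat      | 1311.67
6  | Dumbbell | 1365.54
7  | Marker   | 587.91 
8  | Dumbbell | 1238.29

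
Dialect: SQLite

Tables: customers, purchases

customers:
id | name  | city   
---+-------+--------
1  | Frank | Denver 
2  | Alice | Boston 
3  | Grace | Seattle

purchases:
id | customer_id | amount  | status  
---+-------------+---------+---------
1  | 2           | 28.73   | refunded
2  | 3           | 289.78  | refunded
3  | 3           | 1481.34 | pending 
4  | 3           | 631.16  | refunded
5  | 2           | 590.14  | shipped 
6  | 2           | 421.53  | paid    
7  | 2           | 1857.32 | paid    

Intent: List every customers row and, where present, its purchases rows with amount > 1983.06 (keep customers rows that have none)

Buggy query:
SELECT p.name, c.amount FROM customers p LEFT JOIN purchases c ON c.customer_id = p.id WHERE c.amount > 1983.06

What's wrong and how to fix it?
Bug: Filtering c.amount in WHERE discards the NULL rows produced by LEFT JOIN, turning it into an inner join

Fix: Move the right-table condition into the ON clause so unmatched parents are kept

Corrected query:
SELECT p.name, c.amount FROM customers p LEFT JOIN purchases c ON c.customer_id = p.id AND c.amount > 1983.06

Result:
name  | amount
------+-------
Frank | NULL  
Alice | NULL  
Grace | NULL  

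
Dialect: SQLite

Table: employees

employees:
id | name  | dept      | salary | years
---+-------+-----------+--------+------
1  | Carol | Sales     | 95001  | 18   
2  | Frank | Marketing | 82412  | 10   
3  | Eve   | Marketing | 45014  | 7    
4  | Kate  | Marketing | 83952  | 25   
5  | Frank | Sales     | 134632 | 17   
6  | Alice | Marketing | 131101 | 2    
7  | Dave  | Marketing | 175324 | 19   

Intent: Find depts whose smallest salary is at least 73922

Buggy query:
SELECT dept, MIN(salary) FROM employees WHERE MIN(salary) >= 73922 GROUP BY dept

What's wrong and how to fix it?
Bug: Aggregates like MIN are computed per group after WHERE runs

Fix: Replace WHERE with HAVING after the GROUP BY

Corrected query:
SELECT dept, MIN(salary) FROM employees GROUP BY dept HAVING MIN(salary) >= 73922

Result:
dept  | MIN(salary)
------+------------
Sales | 95001      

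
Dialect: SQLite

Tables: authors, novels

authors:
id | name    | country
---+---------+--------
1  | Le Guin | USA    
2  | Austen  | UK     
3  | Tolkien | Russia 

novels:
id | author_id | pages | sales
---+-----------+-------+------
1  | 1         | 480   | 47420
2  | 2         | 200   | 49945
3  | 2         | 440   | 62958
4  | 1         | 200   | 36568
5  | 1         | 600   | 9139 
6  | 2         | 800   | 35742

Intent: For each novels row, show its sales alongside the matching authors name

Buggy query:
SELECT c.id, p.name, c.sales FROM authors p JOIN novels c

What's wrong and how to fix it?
Bug: JOIN with no ON clause produces a cartesian product; every novels row pairs with every authors row

Fix: Add ON c.author_id = p.id to the JOIN

Corrected query:
SELECT c.id, p.name, c.sales FROM authors p JOIN novels c ON c.author_id = p.id

Result:
id | name    | sales
---+---------+------
1  | Le Guin | 47420
2  | Austen  | 49945
3  | Austen  | 62958
4  | Le Guin | 36568
5  | Le Guin | 9139 
6  | Austen  | 35742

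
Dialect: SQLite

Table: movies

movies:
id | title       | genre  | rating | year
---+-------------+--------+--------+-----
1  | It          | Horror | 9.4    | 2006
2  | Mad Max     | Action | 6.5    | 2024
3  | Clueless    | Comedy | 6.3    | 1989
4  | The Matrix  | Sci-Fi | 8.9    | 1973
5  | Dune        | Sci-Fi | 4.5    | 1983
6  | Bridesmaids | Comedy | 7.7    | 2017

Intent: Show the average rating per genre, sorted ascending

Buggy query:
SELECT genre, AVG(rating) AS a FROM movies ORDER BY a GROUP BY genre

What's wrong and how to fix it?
Bug: ORDER BY appears before GROUP BY; SQL clause order requires GROUP BY first

Fix: Move ORDER BY to the end, after GROUP BY

Corrected query:
SELECT genre, AVG(rating) AS a FROM movies GROUP BY genre ORDER BY a

Result:
genre  | a  
-------+----
Action | 6.5
Sci-Fi | 6.7
Comedy | 7  
Horror | 9.4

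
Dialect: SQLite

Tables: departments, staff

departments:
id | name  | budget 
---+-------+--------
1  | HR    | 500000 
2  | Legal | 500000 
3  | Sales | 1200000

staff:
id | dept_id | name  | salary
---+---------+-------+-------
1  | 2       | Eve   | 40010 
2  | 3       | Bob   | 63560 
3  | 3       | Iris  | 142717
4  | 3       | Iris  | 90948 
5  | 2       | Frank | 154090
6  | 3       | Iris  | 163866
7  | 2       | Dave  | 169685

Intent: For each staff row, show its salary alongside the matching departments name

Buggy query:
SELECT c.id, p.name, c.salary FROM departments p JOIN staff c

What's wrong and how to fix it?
Bug: JOIN with no ON clause produces a cartesian product; every staff row pairs with every departments row

Fix: Add ON c.dept_id = p.id to the JOIN

Corrected query:
SELECT c.id, p.name, c.salary FROM departments p JOIN staff c ON c.dept_id = p.id

Result:
id | name  | salary
---+-------+-------
1  | Legal | 40010 
2  | Sales | 63560 
3  | Sales | 142717
4  | Sales | 90948 
5  | Legal | 154090
6  | Sales | 163866
7  | Legal | 169685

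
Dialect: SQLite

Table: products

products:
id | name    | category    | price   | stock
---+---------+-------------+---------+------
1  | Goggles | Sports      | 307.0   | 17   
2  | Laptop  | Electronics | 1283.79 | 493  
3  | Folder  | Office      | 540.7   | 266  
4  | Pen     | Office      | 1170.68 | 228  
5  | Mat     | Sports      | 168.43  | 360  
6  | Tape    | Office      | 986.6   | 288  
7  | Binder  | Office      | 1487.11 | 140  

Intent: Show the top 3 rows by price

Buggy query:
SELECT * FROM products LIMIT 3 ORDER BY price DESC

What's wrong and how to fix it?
Bug: LIMIT must come after ORDER BY

Fix: Sort with ORDER BY, then apply LIMIT

Corrected query:
SELECT * FROM products ORDER BY price DESC LIMIT 3

Result:
id | name   | category    | price   | stock
---+--------+-------------+---------+------
7  | Binder | Office      | 1487.11 | 140  
2  | Laptop | Electronics | 1283.79 | 493  
4  | Pen    | Office      | 1170.68 | 228  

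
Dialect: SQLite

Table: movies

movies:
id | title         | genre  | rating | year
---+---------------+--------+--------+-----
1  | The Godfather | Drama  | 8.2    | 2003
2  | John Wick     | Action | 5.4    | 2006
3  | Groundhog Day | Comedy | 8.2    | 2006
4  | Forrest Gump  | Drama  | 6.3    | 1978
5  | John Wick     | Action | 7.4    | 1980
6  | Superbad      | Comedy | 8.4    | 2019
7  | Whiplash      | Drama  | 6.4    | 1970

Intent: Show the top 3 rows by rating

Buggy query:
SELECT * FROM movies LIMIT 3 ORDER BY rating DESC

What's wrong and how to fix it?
Bug: LIMIT must come after ORDER BY

Fix: Sort with ORDER BY, then apply LIMIT

Corrected query:
SELECT * FROM movies ORDER BY rating DESC LIMIT 3

Result:
id | title         | genre  | rating | year
---+---------------+--------+--------+-----
6  | Superbad      | Comedy | 8.4    | 2019
1  | The Godfather | Drama  | 8.2    | 2003
3  | Groundhog Day | Comedy | 8.2    | 2006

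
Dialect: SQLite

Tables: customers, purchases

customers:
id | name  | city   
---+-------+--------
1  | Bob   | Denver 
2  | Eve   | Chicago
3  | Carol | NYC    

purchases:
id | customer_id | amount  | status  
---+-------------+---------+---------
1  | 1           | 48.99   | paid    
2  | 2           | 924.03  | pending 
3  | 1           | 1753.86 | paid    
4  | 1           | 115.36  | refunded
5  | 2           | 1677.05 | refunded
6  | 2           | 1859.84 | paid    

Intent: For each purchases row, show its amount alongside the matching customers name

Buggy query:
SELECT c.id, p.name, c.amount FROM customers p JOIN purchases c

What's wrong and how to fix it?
Bug: JOIN with no ON clause produces a cartesian product; every purchases row pairs with every customers row

Fix: Specify the join condition linking the foreign key to the parent id

Corrected query:
SELECT c.id, p.name, c.amount FROM customers p JOIN purchases c ON c.customer_id = p.id

Result:
id | name | amount 
---+------+--------
1  | Bob  | 48.99  
2  | Eve  | 924.03 
3  | Bob  | 1753.86
4  | Bob  | 115.36 
5  | Eve  | 1677.05
6  | Eve  | 1859.84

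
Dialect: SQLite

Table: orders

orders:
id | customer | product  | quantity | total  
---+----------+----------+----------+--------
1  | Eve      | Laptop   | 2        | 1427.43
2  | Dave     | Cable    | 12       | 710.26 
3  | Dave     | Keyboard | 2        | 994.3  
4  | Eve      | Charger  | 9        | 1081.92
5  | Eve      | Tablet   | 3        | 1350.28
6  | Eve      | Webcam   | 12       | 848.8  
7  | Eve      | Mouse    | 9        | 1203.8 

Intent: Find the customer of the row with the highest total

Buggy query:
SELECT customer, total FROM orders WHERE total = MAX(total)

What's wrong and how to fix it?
Bug: MAX(total) is an aggregate and cannot be used directly in WHERE

Fix: Wrap MAX in a scalar subquery so WHERE compares against a single value

Corrected query:
SELECT customer, total FROM orders WHERE total = (SELECT MAX(total) FROM orders)

Result:
customer | total  
---------+--------
Eve      | 1427.43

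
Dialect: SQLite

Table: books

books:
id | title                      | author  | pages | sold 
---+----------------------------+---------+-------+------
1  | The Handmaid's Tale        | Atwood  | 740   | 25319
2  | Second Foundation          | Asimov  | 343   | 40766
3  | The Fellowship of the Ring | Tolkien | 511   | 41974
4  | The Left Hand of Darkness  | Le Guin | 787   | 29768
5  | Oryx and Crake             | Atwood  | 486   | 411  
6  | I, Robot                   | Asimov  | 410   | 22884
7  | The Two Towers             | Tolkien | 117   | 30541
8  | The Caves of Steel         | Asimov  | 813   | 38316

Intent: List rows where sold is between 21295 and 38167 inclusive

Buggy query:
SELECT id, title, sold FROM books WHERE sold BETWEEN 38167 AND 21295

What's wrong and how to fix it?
Bug: The bounds are reversed; BETWEEN a AND b requires a <= b to match anything

Fix: Write BETWEEN 21295 AND 38167

Corrected query:
SELECT id, title, sold FROM books WHERE sold BETWEEN 21295 AND 38167

Result:
id | title                     | sold 
---+---------------------------+------
1  | The Handmaid's Tale       | 25319
4  | The Left Hand of Darkness | 29768
6  | I, Robot                  | 22884
7  | The Two Towers            | 30541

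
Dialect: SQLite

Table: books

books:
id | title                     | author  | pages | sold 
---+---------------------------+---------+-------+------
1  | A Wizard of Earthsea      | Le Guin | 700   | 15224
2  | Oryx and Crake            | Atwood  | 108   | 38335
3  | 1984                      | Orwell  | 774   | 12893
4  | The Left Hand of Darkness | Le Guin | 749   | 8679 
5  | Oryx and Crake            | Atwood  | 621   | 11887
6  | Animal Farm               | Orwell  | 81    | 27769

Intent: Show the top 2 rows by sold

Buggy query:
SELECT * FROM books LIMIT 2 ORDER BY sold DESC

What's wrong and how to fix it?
Bug: LIMIT must come after ORDER BY

Fix: Swap the clauses: ORDER BY first, then LIMIT

Corrected query:
SELECT * FROM books ORDER BY sold DESC LIMIT 2

Result:
id | title          | author | pages | sold 
---+----------------+--------+-------+------
2  | Oryx and Crake | Atwood | 108   | 38335
6  | Animal Farm    | Orwell | 81    | 27769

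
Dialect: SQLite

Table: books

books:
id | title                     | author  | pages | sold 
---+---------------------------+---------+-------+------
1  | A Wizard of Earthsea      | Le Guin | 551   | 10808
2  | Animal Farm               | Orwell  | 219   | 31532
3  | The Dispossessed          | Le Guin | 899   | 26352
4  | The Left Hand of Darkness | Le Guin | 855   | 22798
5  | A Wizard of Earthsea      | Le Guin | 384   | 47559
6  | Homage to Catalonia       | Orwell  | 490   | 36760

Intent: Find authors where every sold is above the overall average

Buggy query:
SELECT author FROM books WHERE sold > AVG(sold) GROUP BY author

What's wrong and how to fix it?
Bug: AVG() is an aggregate; it can't sit directly in WHERE

Fix: Use a subquery for AVG and a HAVING MIN(...) filter so the condition holds for every row in the group

Corrected query:
SELECT author FROM books GROUP BY author HAVING MIN(sold) > (SELECT AVG(sold) FROM books)

Result:
author
------
Orwell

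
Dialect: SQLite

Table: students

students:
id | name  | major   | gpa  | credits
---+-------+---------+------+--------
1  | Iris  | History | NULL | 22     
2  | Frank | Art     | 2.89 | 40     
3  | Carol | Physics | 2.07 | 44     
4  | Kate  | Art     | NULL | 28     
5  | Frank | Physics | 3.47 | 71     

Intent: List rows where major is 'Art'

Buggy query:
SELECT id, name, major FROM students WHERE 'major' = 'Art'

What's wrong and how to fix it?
Bug: Single quotes denote string literals in SQL; the column name is being compared as a constant string

Fix: Reference the column as major without single quotes

Corrected query:
SELECT id, name, major FROM students WHERE major = 'Art'

Result:
id | name  | major
---+-------+------
2  | Frank | Art  
4  | Kate  | Art  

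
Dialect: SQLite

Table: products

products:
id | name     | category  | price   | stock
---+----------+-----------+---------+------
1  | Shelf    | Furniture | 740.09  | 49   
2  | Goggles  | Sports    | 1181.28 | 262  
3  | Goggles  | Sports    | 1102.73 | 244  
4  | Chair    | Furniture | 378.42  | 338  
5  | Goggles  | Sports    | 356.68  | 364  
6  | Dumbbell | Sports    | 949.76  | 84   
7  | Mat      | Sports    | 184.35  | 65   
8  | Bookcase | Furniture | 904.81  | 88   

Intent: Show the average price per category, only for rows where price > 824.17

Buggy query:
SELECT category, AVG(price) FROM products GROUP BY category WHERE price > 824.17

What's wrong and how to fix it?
Bug: WHERE cannot follow GROUP BY

Fix: Move the WHERE clause before GROUP BY

Corrected query:
SELECT category, AVG(price) FROM products WHERE price > 824.17 GROUP BY category

Result:
category  | AVG(price) 
----------+------------
Furniture | 904.81     
Sports    | 1077.923333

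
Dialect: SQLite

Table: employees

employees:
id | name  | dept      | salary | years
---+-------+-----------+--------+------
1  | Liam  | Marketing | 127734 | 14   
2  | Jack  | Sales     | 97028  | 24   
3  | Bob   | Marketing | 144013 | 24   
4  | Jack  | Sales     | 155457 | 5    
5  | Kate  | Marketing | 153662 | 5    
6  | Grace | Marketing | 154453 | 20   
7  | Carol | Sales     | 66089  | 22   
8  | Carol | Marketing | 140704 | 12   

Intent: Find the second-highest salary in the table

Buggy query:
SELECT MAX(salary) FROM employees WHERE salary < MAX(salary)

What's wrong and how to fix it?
Bug: The inner MAX is an aggregate inside WHERE, which is not allowed

Fix: Compute the overall MAX in a subquery, then take MAX of rows below it

Corrected query:
SELECT MAX(salary) FROM employees WHERE salary < (SELECT MAX(salary) FROM employees)

Result:
MAX(salary)
-----------
154453     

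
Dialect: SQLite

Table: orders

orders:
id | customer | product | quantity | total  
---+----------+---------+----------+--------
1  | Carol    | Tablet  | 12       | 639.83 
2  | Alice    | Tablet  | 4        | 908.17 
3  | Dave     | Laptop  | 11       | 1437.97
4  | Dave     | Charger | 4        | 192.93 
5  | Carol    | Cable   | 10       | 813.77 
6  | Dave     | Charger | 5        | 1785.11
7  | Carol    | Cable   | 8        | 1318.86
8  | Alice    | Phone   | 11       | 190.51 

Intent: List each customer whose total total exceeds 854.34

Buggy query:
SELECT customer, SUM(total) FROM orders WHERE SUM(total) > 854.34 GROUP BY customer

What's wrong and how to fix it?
Bug: Aggregate functions cannot appear in a WHERE clause

Fix: Use HAVING (which filters groups after aggregation) instead of WHERE

Corrected query:
SELECT customer, SUM(total) FROM orders GROUP BY customer HAVING SUM(total) > 854.34

Result:
customer | SUM(total)
---------+-----------
Alice    | 1098.68   
Carol    | 2772.46   
Dave     | 3416.01   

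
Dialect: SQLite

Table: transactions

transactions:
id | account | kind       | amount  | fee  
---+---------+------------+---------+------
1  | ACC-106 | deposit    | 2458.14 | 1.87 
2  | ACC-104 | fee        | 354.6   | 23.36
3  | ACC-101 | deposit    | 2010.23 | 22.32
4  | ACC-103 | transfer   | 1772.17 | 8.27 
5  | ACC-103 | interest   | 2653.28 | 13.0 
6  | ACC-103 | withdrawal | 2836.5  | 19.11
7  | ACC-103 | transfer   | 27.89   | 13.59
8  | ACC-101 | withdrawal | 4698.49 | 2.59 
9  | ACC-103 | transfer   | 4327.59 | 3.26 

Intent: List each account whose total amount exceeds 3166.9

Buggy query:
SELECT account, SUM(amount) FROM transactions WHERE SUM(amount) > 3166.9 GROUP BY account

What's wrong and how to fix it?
Bug: SUM(amount) is an aggregate, but WHERE filters rows before aggregation

Fix: Use HAVING (which filters groups after aggregation) instead of WHERE

Corrected query:
SELECT account, SUM(amount) FROM transactions GROUP BY account HAVING SUM(amount) > 3166.9

Result:
account | SUM(amount)
--------+------------
ACC-101 | 6708.72    
ACC-103 | 11617.43   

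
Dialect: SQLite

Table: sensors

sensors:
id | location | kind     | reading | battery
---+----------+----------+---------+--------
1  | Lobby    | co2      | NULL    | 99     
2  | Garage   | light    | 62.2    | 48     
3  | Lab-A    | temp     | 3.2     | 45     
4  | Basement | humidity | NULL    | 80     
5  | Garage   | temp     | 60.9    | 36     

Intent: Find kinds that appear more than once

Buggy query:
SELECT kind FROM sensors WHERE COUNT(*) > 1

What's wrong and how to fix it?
Bug: WHERE can't reference COUNT(*); aggregates are computed after WHERE

Fix: Group first, then use HAVING for the count condition

Corrected query:
SELECT kind FROM sensors GROUP BY kind HAVING COUNT(*) > 1

Result:
kind
----
temp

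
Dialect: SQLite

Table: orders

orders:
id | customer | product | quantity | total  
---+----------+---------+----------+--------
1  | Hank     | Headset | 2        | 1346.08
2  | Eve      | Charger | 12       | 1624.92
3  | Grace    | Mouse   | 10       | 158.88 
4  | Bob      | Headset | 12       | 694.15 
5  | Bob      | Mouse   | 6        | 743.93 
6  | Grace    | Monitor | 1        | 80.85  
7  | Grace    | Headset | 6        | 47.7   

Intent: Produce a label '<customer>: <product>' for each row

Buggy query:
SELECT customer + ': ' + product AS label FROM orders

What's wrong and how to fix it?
Bug: '+' is numeric addition; on text columns SQLite converts them to 0 instead of concatenating

Fix: Replace + with || to concatenate text

Corrected query:
SELECT customer || ': ' || product AS label FROM orders

Result:
label         
--------------
Hank: Headset 
Eve: Charger  
Grace: Mouse  
Bob: Headset  
Bob: Mouse    
Grace: Monitor
Grace: Headset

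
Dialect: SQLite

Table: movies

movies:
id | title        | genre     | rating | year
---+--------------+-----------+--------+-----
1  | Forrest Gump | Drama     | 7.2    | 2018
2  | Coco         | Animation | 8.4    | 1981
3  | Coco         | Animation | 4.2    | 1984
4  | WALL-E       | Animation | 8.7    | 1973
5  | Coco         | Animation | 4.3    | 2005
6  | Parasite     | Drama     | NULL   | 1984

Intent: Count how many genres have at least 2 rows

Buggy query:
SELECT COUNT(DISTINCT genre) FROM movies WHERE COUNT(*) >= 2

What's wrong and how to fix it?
Bug: COUNT(*) cannot appear in WHERE; the per-group count doesn't exist yet

Fix: Group first with HAVING COUNT(*) >= 2, then COUNT the resulting groups

Corrected query:
SELECT COUNT(*) FROM (SELECT genre FROM movies GROUP BY genre HAVING COUNT(*) >= 2)

Result:
COUNT(*)
--------
2       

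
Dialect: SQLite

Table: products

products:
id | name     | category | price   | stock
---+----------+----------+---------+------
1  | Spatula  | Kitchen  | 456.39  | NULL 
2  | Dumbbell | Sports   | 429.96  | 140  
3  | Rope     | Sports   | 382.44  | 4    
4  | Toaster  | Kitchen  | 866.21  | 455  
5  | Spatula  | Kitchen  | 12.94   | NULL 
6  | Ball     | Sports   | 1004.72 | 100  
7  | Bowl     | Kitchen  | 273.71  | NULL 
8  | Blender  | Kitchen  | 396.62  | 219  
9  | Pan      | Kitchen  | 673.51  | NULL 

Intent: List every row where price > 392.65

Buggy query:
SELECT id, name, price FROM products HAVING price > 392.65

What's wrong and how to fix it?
Bug: This is a non-aggregate query (no GROUP BY, no aggregates), so in SQLite the HAVING clause is invalid here; a row-level condition belongs in WHERE

Fix: Use WHERE for row-level filtering

Corrected query:
SELECT id, name, price FROM products WHERE price > 392.65

Result:
id | name     | price  
---+----------+--------
1  | Spatula  | 456.39 
2  | Dumbbell | 429.96 
4  | Toaster  | 866.21 
6  | Ball     | 1004.72
8  | Blender  | 396.62 
9  | Pan      | 673.51 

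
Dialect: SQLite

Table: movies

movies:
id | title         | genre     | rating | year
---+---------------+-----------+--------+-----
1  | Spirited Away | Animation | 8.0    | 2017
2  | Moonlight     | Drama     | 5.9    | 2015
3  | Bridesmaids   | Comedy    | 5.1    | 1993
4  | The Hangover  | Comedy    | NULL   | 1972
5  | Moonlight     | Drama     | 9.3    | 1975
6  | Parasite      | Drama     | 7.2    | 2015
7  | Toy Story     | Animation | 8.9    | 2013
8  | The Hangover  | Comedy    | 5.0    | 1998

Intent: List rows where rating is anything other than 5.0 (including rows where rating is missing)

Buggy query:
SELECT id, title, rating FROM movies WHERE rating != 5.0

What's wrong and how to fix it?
Bug: Inequality against NULL is unknown, not true; rows with NULL are dropped

Fix: Add an explicit OR rating IS NULL to include the missing-value rows

Corrected query:
SELECT id, title, rating FROM movies WHERE rating != 5.0 OR rating IS NULL

Result:
id | title         | rating
---+---------------+-------
1  | Spirited Away | 8     
2  | Moonlight     | 5.9   
3  | Bridesmaids   | 5.1   
4  | The Hangover  | NULL  
5  | Moonlight     | 9.3   
6  | Parasite      | 7.2   
7  | Toy Story     | 8.9   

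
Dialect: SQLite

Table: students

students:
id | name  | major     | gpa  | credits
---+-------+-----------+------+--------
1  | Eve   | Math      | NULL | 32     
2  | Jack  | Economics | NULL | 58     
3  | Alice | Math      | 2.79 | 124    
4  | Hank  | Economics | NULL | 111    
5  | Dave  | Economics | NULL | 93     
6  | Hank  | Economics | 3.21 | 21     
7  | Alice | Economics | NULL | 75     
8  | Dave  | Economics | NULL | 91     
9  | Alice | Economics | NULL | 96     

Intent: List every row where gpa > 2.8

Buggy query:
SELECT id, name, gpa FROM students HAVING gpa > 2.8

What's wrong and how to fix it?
Bug: HAVING filters the output of aggregation, but this query has no GROUP BY and no aggregate functions, so SQLite rejects it (HAVING clause on a non-aggregate query); the condition here is per row

Fix: Replace HAVING with WHERE since the condition applies to individual rows

Corrected query:
SELECT id, name, gpa FROM students WHERE gpa > 2.8

Result:
id | name | gpa 
---+------+-----
6  | Hank | 3.21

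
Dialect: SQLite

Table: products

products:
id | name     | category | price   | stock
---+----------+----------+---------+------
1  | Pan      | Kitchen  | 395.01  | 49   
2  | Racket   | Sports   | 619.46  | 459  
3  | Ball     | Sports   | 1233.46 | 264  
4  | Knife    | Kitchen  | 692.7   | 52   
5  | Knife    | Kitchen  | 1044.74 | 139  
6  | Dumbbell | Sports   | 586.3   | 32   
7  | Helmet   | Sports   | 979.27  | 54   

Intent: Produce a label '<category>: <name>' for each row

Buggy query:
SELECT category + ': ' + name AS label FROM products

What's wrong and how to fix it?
Bug: SQLite uses || for string concatenation; + coerces text to numbers (yielding 0)

Fix: Replace + with || to concatenate text

Corrected query:
SELECT category || ': ' || name AS label FROM products

Result:
label           
----------------
Kitchen: Pan    
Sports: Racket  
Sports: Ball    
Kitchen: Knife  
Kitchen: Knife  
Sports: Dumbbell
Sports: Helmet  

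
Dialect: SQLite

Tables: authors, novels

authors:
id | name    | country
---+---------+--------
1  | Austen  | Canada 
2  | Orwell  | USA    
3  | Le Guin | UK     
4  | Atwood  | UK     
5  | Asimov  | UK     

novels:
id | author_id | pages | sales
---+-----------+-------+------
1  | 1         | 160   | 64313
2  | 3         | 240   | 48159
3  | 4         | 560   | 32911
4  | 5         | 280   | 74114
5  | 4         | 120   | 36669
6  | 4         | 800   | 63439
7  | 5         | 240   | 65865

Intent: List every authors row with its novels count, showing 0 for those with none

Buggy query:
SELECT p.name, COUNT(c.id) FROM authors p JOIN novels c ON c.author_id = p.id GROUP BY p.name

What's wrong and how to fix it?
Bug: INNER JOIN drops authors rows that have no matching novels rows

Fix: Switch to LEFT JOIN to retain unmatched parent rows

Corrected query:
SELECT p.name, COUNT(c.id) FROM authors p LEFT JOIN novels c ON c.author_id = p.id GROUP BY p.name

Result:
name    | COUNT(c.id)
--------+------------
Asimov  | 2          
Atwood  | 3          
Austen  | 1          
Le Guin | 1          
Orwell  | 0          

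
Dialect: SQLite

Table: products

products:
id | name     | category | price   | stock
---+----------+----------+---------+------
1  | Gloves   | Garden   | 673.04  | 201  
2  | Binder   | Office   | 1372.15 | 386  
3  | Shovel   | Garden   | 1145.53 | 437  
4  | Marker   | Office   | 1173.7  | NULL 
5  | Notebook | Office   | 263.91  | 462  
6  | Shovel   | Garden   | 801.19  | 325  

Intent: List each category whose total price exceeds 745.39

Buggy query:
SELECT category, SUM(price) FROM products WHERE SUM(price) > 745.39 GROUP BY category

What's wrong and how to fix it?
Bug: WHERE runs before GROUP BY, so aggregates aren't available there

Fix: Move the aggregate condition to a HAVING clause

Corrected query:
SELECT category, SUM(price) FROM products GROUP BY category HAVING SUM(price) > 745.39

Result:
category | SUM(price)
---------+-----------
Garden   | 2619.76   
Office   | 2809.76   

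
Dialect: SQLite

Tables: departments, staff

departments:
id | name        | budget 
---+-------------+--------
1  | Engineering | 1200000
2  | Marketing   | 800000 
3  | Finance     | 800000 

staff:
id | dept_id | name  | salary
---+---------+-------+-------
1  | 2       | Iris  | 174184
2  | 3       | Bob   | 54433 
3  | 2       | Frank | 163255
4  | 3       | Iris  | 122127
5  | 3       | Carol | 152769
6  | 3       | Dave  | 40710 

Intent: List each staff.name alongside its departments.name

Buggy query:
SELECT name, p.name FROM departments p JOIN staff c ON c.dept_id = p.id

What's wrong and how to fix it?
Bug: 'name' exists in both joined tables, so the database can't tell which one is meant

Fix: Qualify the column with its table alias (c.name)

Corrected query:
SELECT c.name, p.name FROM departments p JOIN staff c ON c.dept_id = p.id

Result:
name  | name     
------+----------
Iris  | Marketing
Bob   | Finance  
Frank | Marketing
Iris  | Finance  
Carol | Finance  
Dave  | Finance  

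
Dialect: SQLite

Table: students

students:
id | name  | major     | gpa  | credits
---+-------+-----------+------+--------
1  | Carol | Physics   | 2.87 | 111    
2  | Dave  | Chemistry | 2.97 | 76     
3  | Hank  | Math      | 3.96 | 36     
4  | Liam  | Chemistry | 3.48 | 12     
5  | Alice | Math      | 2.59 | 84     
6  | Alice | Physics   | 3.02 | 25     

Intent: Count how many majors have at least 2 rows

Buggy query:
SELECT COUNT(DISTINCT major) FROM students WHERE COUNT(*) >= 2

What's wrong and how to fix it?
Bug: WHERE filters individual rows, not groups, so a group-level COUNT is invalid there

Fix: Use a subquery that GROUPs and filters with HAVING, then count its rows

Corrected query:
SELECT COUNT(*) FROM (SELECT major FROM students GROUP BY major HAVING COUNT(*) >= 2)

Result:
COUNT(*)
--------
3       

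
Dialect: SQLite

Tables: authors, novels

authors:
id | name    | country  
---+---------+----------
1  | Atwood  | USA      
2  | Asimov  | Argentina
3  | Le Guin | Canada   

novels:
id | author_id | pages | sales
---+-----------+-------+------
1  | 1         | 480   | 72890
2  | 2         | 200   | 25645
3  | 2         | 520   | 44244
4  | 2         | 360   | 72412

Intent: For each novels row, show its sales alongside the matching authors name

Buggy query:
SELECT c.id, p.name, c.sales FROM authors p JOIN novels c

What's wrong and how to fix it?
Bug: Missing join condition: each novels row is matched to all authors rows instead of just its own

Fix: Add ON c.author_id = p.id to the JOIN

Corrected query:
SELECT c.id, p.name, c.sales FROM authors p JOIN novels c ON c.author_id = p.id

Result:
id | name   | sales
---+--------+------
1  | Atwood | 72890
2  | Asimov | 25645
3  | Asimov | 44244
4  | Asimov | 72412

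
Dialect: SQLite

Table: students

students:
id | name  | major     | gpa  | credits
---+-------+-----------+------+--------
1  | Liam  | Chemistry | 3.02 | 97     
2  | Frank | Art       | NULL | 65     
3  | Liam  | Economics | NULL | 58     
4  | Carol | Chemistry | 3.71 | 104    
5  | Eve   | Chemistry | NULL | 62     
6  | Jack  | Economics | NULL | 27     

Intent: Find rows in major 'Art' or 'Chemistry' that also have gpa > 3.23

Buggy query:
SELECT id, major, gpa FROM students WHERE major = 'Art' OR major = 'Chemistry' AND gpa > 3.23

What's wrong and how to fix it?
Bug: AND binds tighter than OR, so this parses as major = 'Art' OR (major = 'Chemistry' AND gpa > 3.23)

Fix: Group the OR with parentheses (or use IN), then AND the threshold

Corrected query:
SELECT id, major, gpa FROM students WHERE (major = 'Art' OR major = 'Chemistry') AND gpa > 3.23

Result:
id | major     | gpa 
---+-----------+-----
4  | Chemistry | 3.71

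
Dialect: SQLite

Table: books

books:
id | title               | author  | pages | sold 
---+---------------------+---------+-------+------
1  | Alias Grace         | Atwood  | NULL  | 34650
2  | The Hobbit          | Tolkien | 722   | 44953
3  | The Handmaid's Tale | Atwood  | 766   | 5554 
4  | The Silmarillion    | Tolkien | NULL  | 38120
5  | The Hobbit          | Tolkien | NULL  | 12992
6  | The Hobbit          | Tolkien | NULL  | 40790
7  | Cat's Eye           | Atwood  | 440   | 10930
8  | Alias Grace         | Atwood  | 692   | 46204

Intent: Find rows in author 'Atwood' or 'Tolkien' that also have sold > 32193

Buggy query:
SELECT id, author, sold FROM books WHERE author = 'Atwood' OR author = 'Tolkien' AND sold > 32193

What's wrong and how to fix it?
Bug: Without parentheses, AND is evaluated before OR, so the sold filter only applies to the 'Tolkien' branch

Fix: Add parentheses around the OR so the AND applies to both alternatives

Corrected query:
SELECT id, author, sold FROM books WHERE (author = 'Atwood' OR author = 'Tolkien') AND sold > 32193

Result:
id | author  | sold 
---+---------+------
1  | Atwood  | 34650
2  | Tolkien | 44953
4  | Tolkien | 38120
6  | Tolkien | 40790
8  | Atwood  | 46204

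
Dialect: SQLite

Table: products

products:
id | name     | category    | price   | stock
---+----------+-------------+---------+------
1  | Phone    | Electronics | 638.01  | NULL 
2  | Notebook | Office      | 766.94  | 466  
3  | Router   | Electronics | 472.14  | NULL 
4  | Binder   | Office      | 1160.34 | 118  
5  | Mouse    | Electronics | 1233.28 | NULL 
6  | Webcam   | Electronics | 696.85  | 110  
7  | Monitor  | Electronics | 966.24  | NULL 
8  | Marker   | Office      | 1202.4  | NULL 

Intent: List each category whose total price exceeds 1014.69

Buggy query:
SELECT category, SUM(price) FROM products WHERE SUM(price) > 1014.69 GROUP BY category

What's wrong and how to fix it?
Bug: Aggregate functions cannot appear in a WHERE clause

Fix: Move the aggregate condition to a HAVING clause

Corrected query:
SELECT category, SUM(price) FROM products GROUP BY category HAVING SUM(price) > 1014.69

Result:
category    | SUM(price)
------------+-----------
Electronics | 4006.52   
Office      | 3129.68   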